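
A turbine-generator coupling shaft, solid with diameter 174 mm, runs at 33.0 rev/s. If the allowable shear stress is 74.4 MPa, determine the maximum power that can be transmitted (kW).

J = πd⁴/32 = π(0.174)⁴/32 = 8.999×10^-5 m⁴.
T_max = τ_allow·J/r = 7.44×10^7 × 8.999×10^-5 / 0.0870 = 76960 N·m.
ω = 2π·33.0 = 207.3 rad/s, so P_max = T_max·ω = 1.596×10^7 W.

16000 kW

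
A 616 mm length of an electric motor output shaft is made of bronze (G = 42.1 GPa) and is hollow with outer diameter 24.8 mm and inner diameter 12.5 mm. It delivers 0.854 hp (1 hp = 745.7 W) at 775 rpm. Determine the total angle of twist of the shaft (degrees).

0.189°

ω = 2π·775/60 = 81.16 rad/s, so T = P/ω = 0.854×745.7 / 81.16 = 7.847 N·m.
J = π(d_o⁴ − d_i⁴)/32 = π(0.0248⁴ − 0.0125⁴)/32 = 3.474×10^-8 m⁴.
θ = T·L/(G·J) = 7.847 × 0.616 / (42.1×10⁹ × 3.474×10^-8) = 3.305×10^-3 rad.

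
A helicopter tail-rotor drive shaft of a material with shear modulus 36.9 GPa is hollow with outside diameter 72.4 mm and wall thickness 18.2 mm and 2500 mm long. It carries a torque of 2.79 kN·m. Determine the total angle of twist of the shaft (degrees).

4.28°

J = π(d_o⁴ − d_i⁴)/32 = π(0.0724⁴ − 0.0360⁴)/32 = 2.533×10^-6 m⁴.
θ = T·L/(G·J) = 2790 × 2.50 / (36.9×10⁹ × 2.533×10^-6) = 0.07464 rad.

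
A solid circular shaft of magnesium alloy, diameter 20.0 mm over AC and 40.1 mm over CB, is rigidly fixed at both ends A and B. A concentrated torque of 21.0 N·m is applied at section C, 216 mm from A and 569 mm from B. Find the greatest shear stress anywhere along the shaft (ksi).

0.272 ksi

Compatibility: T_A·a/J_AC = T_B·b/J_CB with T_A + T_B = T₀.
J_AC = 1.57×10^-8 m⁴, J_CB = 2.54×10^-7 m⁴, so T_A = T₀·(J_AC/a)/((J_AC/a)+(J_CB/b)) = 2.943 N·m, T_B = 18.06 N·m.
τ in each portion: τ_AC = 1.87×10^6 Pa, τ_CB = 1.43×10^6 Pa; maximum is in AC.
τ_max = T_AC·r/J = 2.943·0.0100/1.57×10^-8 = 1.874×10^6 Pa.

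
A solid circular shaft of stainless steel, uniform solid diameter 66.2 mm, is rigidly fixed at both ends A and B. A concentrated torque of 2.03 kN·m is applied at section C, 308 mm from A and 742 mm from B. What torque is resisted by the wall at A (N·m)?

1430 N·m

With uniform GJ and both ends fixed, compatibility θ_AC = θ_CB gives T_A·a = T_B·b, together with T_A + T_B = T₀.
T_A = T₀·b/(a+b) = 2030·742/1050 = 1435 N·m; T_B = 595.5 N·m.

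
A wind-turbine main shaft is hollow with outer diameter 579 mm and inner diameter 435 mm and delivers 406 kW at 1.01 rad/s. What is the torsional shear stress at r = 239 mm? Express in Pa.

1.28e7 Pa

ω = 1.01 rad/s, so T = P/ω = 406×10³ / 1.010 = 402000 N·m.
J = π(d_o⁴ − d_i⁴)/32 = π(0.579⁴ − 0.435⁴)/32 = 7.518×10^-3 m⁴.
Shear stress varies linearly with radius: τ = T·r/J = 402000 × 0.239 / 7.518×10^-3 = 1.278×10^7 Pa.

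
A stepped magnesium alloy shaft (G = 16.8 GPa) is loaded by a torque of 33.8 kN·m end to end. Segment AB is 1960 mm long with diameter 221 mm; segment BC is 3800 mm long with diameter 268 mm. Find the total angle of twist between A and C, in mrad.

J_AB = π(0.221)⁴/32 = 2.34×10^-4 m⁴; J_BC = π(0.268)⁴/32 = 5.06×10^-4 m⁴.
θ = (T/G)·Σ L_i/J_i = (33800/16.8×10⁹)·(1.96/2.34×10^-4 + 3.80/5.06×10^-4) = 0.03193 rad.

31.9 mrad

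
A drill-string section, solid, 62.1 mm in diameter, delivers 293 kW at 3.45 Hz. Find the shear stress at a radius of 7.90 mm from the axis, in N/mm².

73.1 N/mm²

ω = 2π·3.45 = 21.68 rad/s, so T = P/ω = 293×10³ / 21.68 = 13520 N·m.
J = πd⁴/32 = π(0.0621)⁴/32 = 1.460×10^-6 m⁴.
Shear stress varies linearly with radius: τ = T·r/J = 13520 × 0.00790 / 1.460×10^-6 = 7.314×10^7 Pa.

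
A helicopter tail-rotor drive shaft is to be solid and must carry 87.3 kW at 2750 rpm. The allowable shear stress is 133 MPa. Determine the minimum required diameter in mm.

ω = 2π·2750/60 = 288.0 rad/s, so T = P/ω = 87.3×10³ / 288.0 = 303.1 N·m.
For a solid shaft τ_max = 16T/(πd³), so d = (16T/(π τ_allow))^(1/3) = (16·303.1/(π·1.33×10^8))^(1/3) = 0.02264 m.

22.6 mm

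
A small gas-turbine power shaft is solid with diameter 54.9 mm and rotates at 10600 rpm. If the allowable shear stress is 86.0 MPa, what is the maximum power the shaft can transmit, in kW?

3100 kW

J = πd⁴/32 = π(0.0549)⁴/32 = 8.918×10^-7 m⁴.
T_max = τ_allow·J/r = 8.60×10^7 × 8.918×10^-7 / 0.0274 = 2794 N·m.
ω = 2π·10600/60 = 1110 rad/s, so P_max = T_max·ω = 3.102×10^6 W.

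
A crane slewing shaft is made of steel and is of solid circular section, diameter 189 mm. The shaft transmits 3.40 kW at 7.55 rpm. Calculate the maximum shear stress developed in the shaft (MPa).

3.24 MPa

ω = 2π·7.55/60 = 0.7906 rad/s, so T = P/ω = 3.40×10³ / 0.7906 = 4300 N·m.
J = πd⁴/32 = π(0.189)⁴/32 = 1.253×10^-4 m⁴.
τ_max = T·r/J = 4300 × 0.0945 / 1.253×10^-4 = 3.244×10^6 Pa.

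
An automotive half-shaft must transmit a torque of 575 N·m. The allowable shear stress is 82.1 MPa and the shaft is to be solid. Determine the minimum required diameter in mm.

32.9 mm

For a solid shaft τ_max = 16T/(πd³), so d = (16T/(π τ_allow))^(1/3) = (16·575.0/(π·8.21×10^7))^(1/3) = 0.03292 m.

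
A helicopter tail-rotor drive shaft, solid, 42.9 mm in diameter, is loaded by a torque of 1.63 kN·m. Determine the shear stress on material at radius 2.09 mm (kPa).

10200 kPa

J = πd⁴/32 = π(0.0429)⁴/32 = 3.325×10^-7 m⁴.
Shear stress varies linearly with radius: τ = T·r/J = 1630 × 0.00209 / 3.325×10^-7 = 1.024×10^7 Pa.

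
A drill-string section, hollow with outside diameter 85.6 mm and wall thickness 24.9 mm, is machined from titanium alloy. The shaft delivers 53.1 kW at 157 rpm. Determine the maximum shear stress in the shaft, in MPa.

ω = 2π·157/60 = 16.44 rad/s, so T = P/ω = 53.1×10³ / 16.44 = 3230 N·m.
J = π(d_o⁴ − d_i⁴)/32 = π(0.0856⁴ − 0.0358⁴)/32 = 5.110×10^-6 m⁴.
τ_max = T·r/J = 3230 × 0.0428 / 5.110×10^-6 = 2.705×10^7 Pa.

27.1 MPa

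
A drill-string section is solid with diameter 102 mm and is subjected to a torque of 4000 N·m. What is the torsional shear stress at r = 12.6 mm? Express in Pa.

4.74e6 Pa

J = πd⁴/32 = π(0.102)⁴/32 = 1.063×10^-5 m⁴.
Shear stress varies linearly with radius: τ = T·r/J = 4000 × 0.0126 / 1.063×10^-5 = 4.743×10^6 Pa.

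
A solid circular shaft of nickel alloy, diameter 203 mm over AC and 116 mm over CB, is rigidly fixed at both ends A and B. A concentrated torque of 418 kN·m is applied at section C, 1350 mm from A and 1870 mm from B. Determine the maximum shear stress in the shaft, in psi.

Compatibility: T_A·a/J_AC = T_B·b/J_CB with T_A + T_B = T₀.
J_AC = 1.67×10^-4 m⁴, J_CB = 1.78×10^-5 m⁴, so T_A = T₀·(J_AC/a)/((J_AC/a)+(J_CB/b)) = 388100 N·m, T_B = 29880 N·m.
τ in each portion: τ_AC = 2.36×10^8 Pa, τ_CB = 9.75×10^7 Pa; maximum is in AC.
τ_max = T_AC·r/J = 388100·0.102/1.67×10^-4 = 2.363×10^8 Pa.

34300 psi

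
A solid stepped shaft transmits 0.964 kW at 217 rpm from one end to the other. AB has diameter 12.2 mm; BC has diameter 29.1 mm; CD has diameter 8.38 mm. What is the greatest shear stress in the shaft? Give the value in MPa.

ω = 2π·217/60 = 22.72 rad/s, so T = P/ω = 0.964×10³ / 22.72 = 42.42 N·m.
Under the same torque, τ_max = 16T/(πd³) is largest where d is smallest — segment CD (d = 8.38 mm).
τ_max = 16·42.42/(π·(0.00838)³) = 3.671×10^8 Pa.

367 MPa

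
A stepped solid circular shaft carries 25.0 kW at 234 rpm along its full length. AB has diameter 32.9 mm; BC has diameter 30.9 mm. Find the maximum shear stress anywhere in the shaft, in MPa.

176 MPa

ω = 2π·234/60 = 24.50 rad/s, so T = P/ω = 25.0×10³ / 24.50 = 1020 N·m.
Under the same torque, τ_max = 16T/(πd³) is largest where d is smallest — segment BC (d = 30.9 mm).
τ_max = 16·1020/(π·(0.0309)³) = 1.761×10^8 Pa.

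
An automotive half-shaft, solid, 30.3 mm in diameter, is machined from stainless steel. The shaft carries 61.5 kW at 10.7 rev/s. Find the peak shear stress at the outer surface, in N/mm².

ω = 2π·10.7 = 67.23 rad/s, so T = P/ω = 61.5×10³ / 67.23 = 914.8 N·m.
J = πd⁴/32 = π(0.0303)⁴/32 = 8.275×10^-8 m⁴.
τ_max = T·r/J = 914.8 × 0.0152 / 8.275×10^-8 = 1.675×10^8 Pa.

167 N/mm²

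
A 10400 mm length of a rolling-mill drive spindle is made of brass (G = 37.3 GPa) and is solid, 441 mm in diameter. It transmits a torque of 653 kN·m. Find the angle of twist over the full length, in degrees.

J = πd⁴/32 = π(0.441)⁴/32 = 3.713×10^-3 m⁴.
θ = T·L/(G·J) = 653000 × 10.4 / (37.3×10⁹ × 3.713×10^-3) = 0.04903 rad.

2.81°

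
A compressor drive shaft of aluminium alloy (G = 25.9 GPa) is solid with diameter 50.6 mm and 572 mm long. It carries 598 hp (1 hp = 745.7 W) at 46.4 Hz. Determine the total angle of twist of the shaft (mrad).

52.5 mrad

ω = 2π·46.4 = 291.5 rad/s, so T = P/ω = 598×745.7 / 291.5 = 1530 N·m.
J = πd⁴/32 = π(0.0506)⁴/32 = 6.436×10^-7 m⁴.
θ = T·L/(G·J) = 1530 × 0.572 / (25.9×10⁹ × 6.436×10^-7) = 0.05249 rad.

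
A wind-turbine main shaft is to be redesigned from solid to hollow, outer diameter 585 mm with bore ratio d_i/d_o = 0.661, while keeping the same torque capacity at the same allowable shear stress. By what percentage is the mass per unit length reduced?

Equal τ_max and T ⇒ the solid shaft needs d_s³ = d_o³(1−k⁴), so d_s = 585·(1−0.661⁴)^(1/3) = 545.1 mm.
Area ratio A_h/A_s = d_o²(1−k²)/d_s² = (1−k²)/(1−k⁴)^(2/3) = 0.6485.
Mass saving = 1 − 0.6485 = 35.2 %.

35.2 %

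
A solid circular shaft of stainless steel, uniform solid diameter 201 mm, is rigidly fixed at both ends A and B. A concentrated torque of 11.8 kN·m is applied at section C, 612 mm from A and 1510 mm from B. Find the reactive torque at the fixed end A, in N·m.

8400 N·m

With uniform GJ and both ends fixed, compatibility θ_AC = θ_CB gives T_A·a = T_B·b, together with T_A + T_B = T₀.
T_A = T₀·b/(a+b) = 11800·1510/2122 = 8397 N·m; T_B = 3403 N·m.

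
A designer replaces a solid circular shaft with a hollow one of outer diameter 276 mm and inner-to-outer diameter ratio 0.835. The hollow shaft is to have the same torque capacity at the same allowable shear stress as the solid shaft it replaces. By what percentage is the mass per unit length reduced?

Equal τ_max and T ⇒ the solid shaft needs d_s³ = d_o³(1−k⁴), so d_s = 276·(1−0.835⁴)^(1/3) = 221.1 mm.
Area ratio A_h/A_s = d_o²(1−k²)/d_s² = (1−k²)/(1−k⁴)^(2/3) = 0.4719.
Mass saving = 1 − 0.4719 = 52.8 %.

52.8 %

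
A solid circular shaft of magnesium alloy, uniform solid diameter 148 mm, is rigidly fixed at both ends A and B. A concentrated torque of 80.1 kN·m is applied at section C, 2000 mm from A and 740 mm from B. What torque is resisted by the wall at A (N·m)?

With uniform GJ and both ends fixed, compatibility θ_AC = θ_CB gives T_A·a = T_B·b, together with T_A + T_B = T₀.
T_A = T₀·b/(a+b) = 80100·740/2740 = 21630 N·m; T_B = 58470 N·m.

21600 N·m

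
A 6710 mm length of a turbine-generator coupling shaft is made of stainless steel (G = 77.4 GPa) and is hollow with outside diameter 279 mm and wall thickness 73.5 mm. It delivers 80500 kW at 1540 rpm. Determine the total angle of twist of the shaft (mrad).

76.6 mrad

ω = 2π·1540/60 = 161.3 rad/s, so T = P/ω = 80500×10³ / 161.3 = 499200 N·m.
J = π(d_o⁴ − d_i⁴)/32 = π(0.279⁴ − 0.132⁴)/32 = 5.651×10^-4 m⁴.
θ = T·L/(G·J) = 499200 × 6.71 / (77.4×10⁹ × 5.651×10^-4) = 0.07658 rad.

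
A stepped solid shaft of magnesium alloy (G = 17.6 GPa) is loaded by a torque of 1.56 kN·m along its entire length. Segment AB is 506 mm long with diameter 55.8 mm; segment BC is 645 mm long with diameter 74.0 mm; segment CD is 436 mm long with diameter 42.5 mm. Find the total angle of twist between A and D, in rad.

J_AB = π(0.0558)⁴/32 = 9.52×10^-7 m⁴; J_BC = π(0.0740)⁴/32 = 2.94×10^-6 m⁴; J_CD = π(0.0425)⁴/32 = 3.20×10^-7 m⁴.
θ = (T/G)·Σ L_i/J_i = (1560/17.6×10⁹)·(0.506/9.52×10^-7 + 0.645/2.94×10^-6 + 0.436/3.20×10^-7) = 0.1872 rad.

0.187 rad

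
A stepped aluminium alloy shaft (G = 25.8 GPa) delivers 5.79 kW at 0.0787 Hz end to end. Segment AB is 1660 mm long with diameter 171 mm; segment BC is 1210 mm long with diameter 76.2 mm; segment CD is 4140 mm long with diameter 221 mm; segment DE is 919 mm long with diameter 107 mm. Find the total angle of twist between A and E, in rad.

ω = 2π·0.0787 = 0.4945 rad/s, so T = P/ω = 5.79×10³ / 0.4945 = 11710 N·m.
J_AB = π(0.171)⁴/32 = 8.39×10^-5 m⁴; J_BC = π(0.0762)⁴/32 = 3.31×10^-6 m⁴; J_CD = π(0.221)⁴/32 = 2.34×10^-4 m⁴; J_DE = π(0.107)⁴/32 = 1.29×10^-5 m⁴.
θ = (T/G)·Σ L_i/J_i = (11710/25.8×10⁹)·(1.66/8.39×10^-5 + 1.21/3.31×10^-6 + 4.14/2.34×10^-4 + 0.919/1.29×10^-5) = 0.2153 rad.

0.215 rad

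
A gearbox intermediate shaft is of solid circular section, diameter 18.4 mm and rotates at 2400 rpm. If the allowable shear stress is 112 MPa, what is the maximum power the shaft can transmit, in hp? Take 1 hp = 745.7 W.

46.2 hp

J = πd⁴/32 = π(0.0184)⁴/32 = 1.125×10^-8 m⁴.
T_max = τ_allow·J/r = 1.12×10^8 × 1.125×10^-8 / 0.00920 = 137.0 N·m.
ω = 2π·2400/60 = 251.3 rad/s, so P_max = T_max·ω = 3.443×10^4 W.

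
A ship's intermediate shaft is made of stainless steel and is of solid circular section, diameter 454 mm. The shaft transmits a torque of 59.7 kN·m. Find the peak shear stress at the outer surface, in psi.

J = πd⁴/32 = π(0.454)⁴/32 = 4.171×10^-3 m⁴.
τ_max = T·r/J = 59700 × 0.227 / 4.171×10^-3 = 3.249×10^6 Pa.

471 psi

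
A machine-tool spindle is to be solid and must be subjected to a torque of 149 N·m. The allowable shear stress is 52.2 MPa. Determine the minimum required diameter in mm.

For a solid shaft τ_max = 16T/(πd³), so d = (16T/(π τ_allow))^(1/3) = (16·149.0/(π·5.22×10^7))^(1/3) = 0.02441 m.

24.4 mm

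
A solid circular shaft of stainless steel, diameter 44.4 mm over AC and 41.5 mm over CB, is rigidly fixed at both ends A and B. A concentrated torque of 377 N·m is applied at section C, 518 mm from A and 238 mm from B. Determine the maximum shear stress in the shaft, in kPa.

16800 kPa

Compatibility: T_A·a/J_AC = T_B·b/J_CB with T_A + T_B = T₀.
J_AC = 3.82×10^-7 m⁴, J_CB = 2.91×10^-7 m⁴, so T_A = T₀·(J_AC/a)/((J_AC/a)+(J_CB/b)) = 141.7 N·m, T_B = 235.3 N·m.
τ in each portion: τ_AC = 8.24×10^6 Pa, τ_CB = 1.68×10^7 Pa; maximum is in CB.
τ_max = T_CB·r/J = 235.3·0.0208/2.91×10^-7 = 1.677×10^7 Pa.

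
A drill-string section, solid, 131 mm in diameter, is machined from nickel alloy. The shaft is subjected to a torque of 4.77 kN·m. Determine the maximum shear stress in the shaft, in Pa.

1.08e7 Pa

J = πd⁴/32 = π(0.131)⁴/32 = 2.891×10^-5 m⁴.
τ_max = T·r/J = 4770 × 0.0655 / 2.891×10^-5 = 1.081×10^7 Pa.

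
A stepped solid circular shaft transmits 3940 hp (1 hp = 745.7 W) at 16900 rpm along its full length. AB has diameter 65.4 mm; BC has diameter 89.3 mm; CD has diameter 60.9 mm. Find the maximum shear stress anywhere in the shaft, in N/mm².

37.4 N/mm²

ω = 2π·16900/60 = 1770 rad/s, so T = P/ω = 3940×745.7 / 1770 = 1660 N·m.
Under the same torque, τ_max = 16T/(πd³) is largest where d is smallest — segment CD (d = 60.9 mm).
τ_max = 16·1660/(π·(0.0609)³) = 3.743×10^7 Pa.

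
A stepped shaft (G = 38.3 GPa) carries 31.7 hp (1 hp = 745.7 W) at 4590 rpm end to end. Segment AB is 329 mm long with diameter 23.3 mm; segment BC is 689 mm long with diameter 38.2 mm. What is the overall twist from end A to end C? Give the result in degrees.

1.08°

ω = 2π·4590/60 = 480.7 rad/s, so T = P/ω = 31.7×745.7 / 480.7 = 49.18 N·m.
J_AB = π(0.0233)⁴/32 = 2.89×10^-8 m⁴; J_BC = π(0.0382)⁴/32 = 2.09×10^-7 m⁴.
θ = (T/G)·Σ L_i/J_i = (49.18/38.3×10⁹)·(0.329/2.89×10^-8 + 0.689/2.09×10^-7) = 0.01883 rad.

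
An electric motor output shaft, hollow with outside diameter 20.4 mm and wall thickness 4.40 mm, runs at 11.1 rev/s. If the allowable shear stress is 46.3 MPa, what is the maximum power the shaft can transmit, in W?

J = π(d_o⁴ − d_i⁴)/32 = π(0.0204⁴ − 0.0116⁴)/32 = 1.523×10^-8 m⁴.
T_max = τ_allow·J/r = 4.63×10^7 × 1.523×10^-8 / 0.0102 = 69.11 N·m.
ω = 2π·11.1 = 69.74 rad/s, so P_max = T_max·ω = 4820 W.

4820 W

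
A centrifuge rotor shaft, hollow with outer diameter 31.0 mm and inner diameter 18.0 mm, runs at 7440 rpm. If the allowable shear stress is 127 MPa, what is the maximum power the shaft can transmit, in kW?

513 kW

J = π(d_o⁴ − d_i⁴)/32 = π(0.0310⁴ − 0.0180⁴)/32 = 8.036×10^-8 m⁴.
T_max = τ_allow·J/r = 1.27×10^8 × 8.036×10^-8 / 0.0155 = 658.4 N·m.
ω = 2π·7440/60 = 779.1 rad/s, so P_max = T_max·ω = 5.130×10^5 W.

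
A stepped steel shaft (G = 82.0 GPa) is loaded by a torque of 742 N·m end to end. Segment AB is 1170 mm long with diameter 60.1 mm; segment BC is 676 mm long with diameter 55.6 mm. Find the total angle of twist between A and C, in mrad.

J_AB = π(0.0601)⁴/32 = 1.28×10^-6 m⁴; J_BC = π(0.0556)⁴/32 = 9.38×10^-7 m⁴.
θ = (T/G)·Σ L_i/J_i = (742.0/82.0×10⁹)·(1.17/1.28×10^-6 + 0.676/9.38×10^-7) = 0.01479 rad.

14.8 mrad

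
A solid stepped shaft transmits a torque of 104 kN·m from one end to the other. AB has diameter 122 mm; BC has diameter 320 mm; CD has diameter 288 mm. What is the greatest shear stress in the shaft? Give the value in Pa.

Under the same torque, τ_max = 16T/(πd³) is largest where d is smallest — segment AB (d = 122 mm).
τ_max = 16·104000/(π·(0.122)³) = 2.917×10^8 Pa.

2.92e8 Pa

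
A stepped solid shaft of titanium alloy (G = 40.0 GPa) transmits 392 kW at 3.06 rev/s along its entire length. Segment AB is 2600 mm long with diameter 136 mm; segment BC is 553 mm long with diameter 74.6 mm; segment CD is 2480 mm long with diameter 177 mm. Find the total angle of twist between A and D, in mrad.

ω = 2π·3.06 = 19.23 rad/s, so T = P/ω = 392×10³ / 19.23 = 20390 N·m.
J_AB = π(0.136)⁴/32 = 3.36×10^-5 m⁴; J_BC = π(0.0746)⁴/32 = 3.04×10^-6 m⁴; J_CD = π(0.177)⁴/32 = 9.64×10^-5 m⁴.
θ = (T/G)·Σ L_i/J_i = (20390/40.0×10⁹)·(2.60/3.36×10^-5 + 0.553/3.04×10^-6 + 2.48/9.64×10^-5) = 0.1453 rad.

145 mrad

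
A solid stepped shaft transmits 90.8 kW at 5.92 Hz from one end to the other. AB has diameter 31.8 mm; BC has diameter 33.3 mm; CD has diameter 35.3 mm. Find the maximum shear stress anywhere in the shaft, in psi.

56100 psi

ω = 2π·5.92 = 37.20 rad/s, so T = P/ω = 90.8×10³ / 37.20 = 2441 N·m.
Under the same torque, τ_max = 16T/(πd³) is largest where d is smallest — segment AB (d = 31.8 mm).
τ_max = 16·2441/(π·(0.0318)³) = 3.866×10^8 Pa.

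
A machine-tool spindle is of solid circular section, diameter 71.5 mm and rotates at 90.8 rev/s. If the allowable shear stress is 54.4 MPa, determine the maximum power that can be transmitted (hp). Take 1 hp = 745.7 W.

2990 hp

J = πd⁴/32 = π(0.0715)⁴/32 = 2.566×10^-6 m⁴.
T_max = τ_allow·J/r = 5.44×10^7 × 2.566×10^-6 / 0.0357 = 3904 N·m.
ω = 2π·90.8 = 570.5 rad/s, so P_max = T_max·ω = 2.227×10^6 W.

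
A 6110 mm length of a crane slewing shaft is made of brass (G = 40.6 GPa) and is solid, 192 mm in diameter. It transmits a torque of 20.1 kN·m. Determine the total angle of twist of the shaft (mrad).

22.7 mrad

J = πd⁴/32 = π(0.192)⁴/32 = 1.334×10^-4 m⁴.
θ = T·L/(G·J) = 20100 × 6.11 / (40.6×10⁹ × 1.334×10^-4) = 0.02267 rad.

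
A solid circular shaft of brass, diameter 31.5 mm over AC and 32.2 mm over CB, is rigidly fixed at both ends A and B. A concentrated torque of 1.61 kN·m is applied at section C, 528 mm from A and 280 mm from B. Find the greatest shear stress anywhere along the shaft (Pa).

Compatibility: T_A·a/J_AC = T_B·b/J_CB with T_A + T_B = T₀.
J_AC = 9.67×10^-8 m⁴, J_CB = 1.06×10^-7 m⁴, so T_A = T₀·(J_AC/a)/((J_AC/a)+(J_CB/b)) = 526.3 N·m, T_B = 1084 N·m.
τ in each portion: τ_AC = 8.58×10^7 Pa, τ_CB = 1.65×10^8 Pa; maximum is in CB.
τ_max = T_CB·r/J = 1084·0.0161/1.06×10^-7 = 1.653×10^8 Pa.

1.65e8 Pa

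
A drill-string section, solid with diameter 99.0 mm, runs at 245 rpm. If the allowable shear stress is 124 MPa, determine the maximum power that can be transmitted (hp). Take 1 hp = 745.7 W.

813 hp

J = πd⁴/32 = π(0.0990)⁴/32 = 9.431×10^-6 m⁴.
T_max = τ_allow·J/r = 1.24×10^8 × 9.431×10^-6 / 0.0495 = 23620 N·m.
ω = 2π·245/60 = 25.66 rad/s, so P_max = T_max·ω = 6.061×10^5 W.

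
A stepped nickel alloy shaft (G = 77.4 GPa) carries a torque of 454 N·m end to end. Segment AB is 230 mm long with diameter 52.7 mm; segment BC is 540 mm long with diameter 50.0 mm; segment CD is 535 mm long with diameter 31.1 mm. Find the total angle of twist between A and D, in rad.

0.0411 rad

J_AB = π(0.0527)⁴/32 = 7.57×10^-7 m⁴; J_BC = π(0.0500)⁴/32 = 6.14×10^-7 m⁴; J_CD = π(0.0311)⁴/32 = 9.18×10^-8 m⁴.
θ = (T/G)·Σ L_i/J_i = (454.0/77.4×10⁹)·(0.230/7.57×10^-7 + 0.540/6.14×10^-7 + 0.535/9.18×10^-8) = 0.04111 rad.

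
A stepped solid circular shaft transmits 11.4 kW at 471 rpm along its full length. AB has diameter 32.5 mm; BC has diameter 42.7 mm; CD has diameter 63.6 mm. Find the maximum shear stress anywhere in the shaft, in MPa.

ω = 2π·471/60 = 49.32 rad/s, so T = P/ω = 11.4×10³ / 49.32 = 231.1 N·m.
Under the same torque, τ_max = 16T/(πd³) is largest where d is smallest — segment AB (d = 32.5 mm).
τ_max = 16·231.1/(π·(0.0325)³) = 3.429×10^7 Pa.

34.3 MPa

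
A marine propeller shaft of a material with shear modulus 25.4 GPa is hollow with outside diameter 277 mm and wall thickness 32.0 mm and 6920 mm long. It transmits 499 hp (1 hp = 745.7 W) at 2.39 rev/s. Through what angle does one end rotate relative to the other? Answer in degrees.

1.03°

ω = 2π·2.39 = 15.02 rad/s, so T = P/ω = 499×745.7 / 15.02 = 24780 N·m.
J = π(d_o⁴ − d_i⁴)/32 = π(0.277⁴ − 0.213⁴)/32 = 3.759×10^-4 m⁴.
θ = T·L/(G·J) = 24780 × 6.92 / (25.4×10⁹ × 3.759×10^-4) = 0.01796 rad.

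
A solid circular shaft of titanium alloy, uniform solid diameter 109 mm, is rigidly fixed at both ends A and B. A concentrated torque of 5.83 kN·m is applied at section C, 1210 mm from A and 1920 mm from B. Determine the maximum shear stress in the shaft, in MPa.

With uniform GJ and both ends fixed, compatibility θ_AC = θ_CB gives T_A·a = T_B·b, together with T_A + T_B = T₀.
T_A = T₀·b/(a+b) = 5830·1920/3130 = 3576 N·m; T_B = 2254 N·m.
τ in each portion: τ_AC = 1.41×10^7 Pa, τ_CB = 8.86×10^6 Pa; maximum is in AC.
τ_max = T_AC·r/J = 3576·0.0545/1.39×10^-5 = 1.406×10^7 Pa.

14.1 MPa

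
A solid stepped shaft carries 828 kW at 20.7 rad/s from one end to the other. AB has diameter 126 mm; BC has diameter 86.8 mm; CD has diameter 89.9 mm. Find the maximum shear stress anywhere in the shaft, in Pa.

ω = 20.7 rad/s, so T = P/ω = 828×10³ / 20.70 = 40000 N·m.
Under the same torque, τ_max = 16T/(πd³) is largest where d is smallest — segment BC (d = 86.8 mm).
τ_max = 16·40000/(π·(0.0868)³) = 3.115×10^8 Pa.

3.12e8 Pa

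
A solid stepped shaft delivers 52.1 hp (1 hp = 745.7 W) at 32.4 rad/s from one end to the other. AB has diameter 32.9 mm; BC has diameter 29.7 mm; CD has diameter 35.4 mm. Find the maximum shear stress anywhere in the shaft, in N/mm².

ω = 32.4 rad/s, so T = P/ω = 52.1×745.7 / 32.40 = 1199 N·m.
Under the same torque, τ_max = 16T/(πd³) is largest where d is smallest — segment BC (d = 29.7 mm).
τ_max = 16·1199/(π·(0.0297)³) = 2.331×10^8 Pa.

233 N/mm²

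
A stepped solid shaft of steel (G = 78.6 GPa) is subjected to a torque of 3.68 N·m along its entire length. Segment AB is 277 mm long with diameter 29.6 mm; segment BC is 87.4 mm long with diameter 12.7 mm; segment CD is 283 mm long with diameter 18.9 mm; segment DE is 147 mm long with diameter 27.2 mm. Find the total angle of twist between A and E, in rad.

J_AB = π(0.0296)⁴/32 = 7.54×10^-8 m⁴; J_BC = π(0.0127)⁴/32 = 2.55×10^-9 m⁴; J_CD = π(0.0189)⁴/32 = 1.25×10^-8 m⁴; J_DE = π(0.0272)⁴/32 = 5.37×10^-8 m⁴.
θ = (T/G)·Σ L_i/J_i = (3.680/78.6×10⁹)·(0.277/7.54×10^-8 + 0.0874/2.55×10^-9 + 0.283/1.25×10^-8 + 0.147/5.37×10^-8) = 2.960×10^-3 rad.

0.00296 rad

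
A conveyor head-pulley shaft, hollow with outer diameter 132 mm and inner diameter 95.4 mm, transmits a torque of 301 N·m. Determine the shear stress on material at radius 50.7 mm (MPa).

0.704 MPa

J = π(d_o⁴ − d_i⁴)/32 = π(0.132⁴ − 0.0954⁴)/32 = 2.167×10^-5 m⁴.
Shear stress varies linearly with radius: τ = T·r/J = 301.0 × 0.0507 / 2.167×10^-5 = 7.041×10^5 Pa.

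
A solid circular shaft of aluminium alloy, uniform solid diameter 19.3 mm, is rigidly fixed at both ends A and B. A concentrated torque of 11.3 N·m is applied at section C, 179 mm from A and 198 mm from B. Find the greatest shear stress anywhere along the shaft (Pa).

With uniform GJ and both ends fixed, compatibility θ_AC = θ_CB gives T_A·a = T_B·b, together with T_A + T_B = T₀.
T_A = T₀·b/(a+b) = 11.30·198/377.0 = 5.935 N·m; T_B = 5.365 N·m.
τ in each portion: τ_AC = 4.20×10^6 Pa, τ_CB = 3.80×10^6 Pa; maximum is in AC.
τ_max = T_AC·r/J = 5.935·0.00965/1.36×10^-8 = 4.204×10^6 Pa.

4.20e6 Pa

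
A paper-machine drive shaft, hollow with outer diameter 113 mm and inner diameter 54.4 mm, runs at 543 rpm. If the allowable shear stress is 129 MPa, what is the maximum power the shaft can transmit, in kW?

1970 kW

J = π(d_o⁴ − d_i⁴)/32 = π(0.113⁴ − 0.0544⁴)/32 = 1.515×10^-5 m⁴.
T_max = τ_allow·J/r = 1.29×10^8 × 1.515×10^-5 / 0.0565 = 34580 N·m.
ω = 2π·543/60 = 56.86 rad/s, so P_max = T_max·ω = 1.967×10^6 W.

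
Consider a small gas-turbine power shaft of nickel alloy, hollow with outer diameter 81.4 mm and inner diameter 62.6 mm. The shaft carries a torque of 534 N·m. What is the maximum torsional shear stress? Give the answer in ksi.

1.12 ksi

J = π(d_o⁴ − d_i⁴)/32 = π(0.0814⁴ − 0.0626⁴)/32 = 2.803×10^-6 m⁴.
τ_max = T·r/J = 534.0 × 0.0407 / 2.803×10^-6 = 7.755×10^6 Pa.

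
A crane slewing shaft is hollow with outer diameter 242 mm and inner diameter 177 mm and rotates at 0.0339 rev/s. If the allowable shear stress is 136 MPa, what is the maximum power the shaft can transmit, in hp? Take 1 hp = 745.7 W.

J = π(d_o⁴ − d_i⁴)/32 = π(0.242⁴ − 0.177⁴)/32 = 2.404×10^-4 m⁴.
T_max = τ_allow·J/r = 1.36×10^8 × 2.404×10^-4 / 0.121 = 270200 N·m.
ω = 2π·0.0339 = 0.2130 rad/s, so P_max = T_max·ω = 5.754×10^4 W.

77.2 hp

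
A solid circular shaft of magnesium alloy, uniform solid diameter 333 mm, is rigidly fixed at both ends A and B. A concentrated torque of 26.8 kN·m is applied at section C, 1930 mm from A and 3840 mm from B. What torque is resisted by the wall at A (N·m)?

17800 N·m

With uniform GJ and both ends fixed, compatibility θ_AC = θ_CB gives T_A·a = T_B·b, together with T_A + T_B = T₀.
T_A = T₀·b/(a+b) = 26800·3840/5770 = 17840 N·m; T_B = 8964 N·m.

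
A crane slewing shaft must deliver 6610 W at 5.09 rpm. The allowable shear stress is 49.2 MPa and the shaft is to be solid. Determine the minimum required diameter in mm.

ω = 2π·5.09/60 = 0.5330 rad/s, so T = P/ω = 6610 / 0.5330 = 12400 N·m.
For a solid shaft τ_max = 16T/(πd³), so d = (16T/(π τ_allow))^(1/3) = (16·12400/(π·4.92×10^7))^(1/3) = 0.1087 m.

109 mm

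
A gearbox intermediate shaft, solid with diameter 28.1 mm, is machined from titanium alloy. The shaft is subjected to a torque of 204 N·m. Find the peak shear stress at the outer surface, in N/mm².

J = πd⁴/32 = π(0.0281)⁴/32 = 6.121×10^-8 m⁴.
τ_max = T·r/J = 204.0 × 0.0140 / 6.121×10^-8 = 4.683×10^7 Pa.

46.8 N/mm²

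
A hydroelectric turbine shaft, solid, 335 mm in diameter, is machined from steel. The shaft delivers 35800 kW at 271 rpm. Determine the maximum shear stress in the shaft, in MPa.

ω = 2π·271/60 = 28.38 rad/s, so T = P/ω = 35800×10³ / 28.38 = 1.261e6 N·m.
J = πd⁴/32 = π(0.335)⁴/32 = 1.236×10^-3 m⁴.
τ_max = T·r/J = 1.261e6 × 0.168 / 1.236×10^-3 = 1.709×10^8 Pa.

171 MPa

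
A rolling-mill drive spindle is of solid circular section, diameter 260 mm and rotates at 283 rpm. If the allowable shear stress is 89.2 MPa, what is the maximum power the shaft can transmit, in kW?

J = πd⁴/32 = π(0.260)⁴/32 = 4.486×10^-4 m⁴.
T_max = τ_allow·J/r = 8.92×10^7 × 4.486×10^-4 / 0.130 = 307800 N·m.
ω = 2π·283/60 = 29.64 rad/s, so P_max = T_max·ω = 9.123×10^6 W.

9120 kW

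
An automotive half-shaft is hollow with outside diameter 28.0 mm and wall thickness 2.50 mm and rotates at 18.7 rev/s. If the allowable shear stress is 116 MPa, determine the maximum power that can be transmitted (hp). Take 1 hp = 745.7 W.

J = π(d_o⁴ − d_i⁴)/32 = π(0.0280⁴ − 0.0230⁴)/32 = 3.287×10^-8 m⁴.
T_max = τ_allow·J/r = 1.16×10^8 × 3.287×10^-8 / 0.0140 = 272.4 N·m.
ω = 2π·18.7 = 117.5 rad/s, so P_max = T_max·ω = 3.200×10^4 W.

42.9 hp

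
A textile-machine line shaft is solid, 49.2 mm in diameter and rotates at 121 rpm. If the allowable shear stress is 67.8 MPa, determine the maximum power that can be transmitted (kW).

20.1 kW

J = πd⁴/32 = π(0.0492)⁴/32 = 5.753×10^-7 m⁴.
T_max = τ_allow·J/r = 6.78×10^7 × 5.753×10^-7 / 0.0246 = 1585 N·m.
ω = 2π·121/60 = 12.67 rad/s, so P_max = T_max·ω = 2.009×10^4 W.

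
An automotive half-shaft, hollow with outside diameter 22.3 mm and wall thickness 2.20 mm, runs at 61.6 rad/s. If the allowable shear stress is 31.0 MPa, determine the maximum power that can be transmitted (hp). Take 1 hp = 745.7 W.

3.26 hp

J = π(d_o⁴ − d_i⁴)/32 = π(0.0223⁴ − 0.0179⁴)/32 = 1.420×10^-8 m⁴.
T_max = τ_allow·J/r = 3.10×10^7 × 1.420×10^-8 / 0.0112 = 39.48 N·m.
ω = 61.6 rad/s, so P_max = T_max·ω = 2432 W.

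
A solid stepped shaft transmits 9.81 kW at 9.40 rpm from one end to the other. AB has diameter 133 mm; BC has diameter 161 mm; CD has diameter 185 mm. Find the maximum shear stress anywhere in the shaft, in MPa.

21.6 MPa

ω = 2π·9.40/60 = 0.9844 rad/s, so T = P/ω = 9.81×10³ / 0.9844 = 9966 N·m.
Under the same torque, τ_max = 16T/(πd³) is largest where d is smallest — segment AB (d = 133 mm).
τ_max = 16·9966/(π·(0.133)³) = 2.157×10^7 Pa.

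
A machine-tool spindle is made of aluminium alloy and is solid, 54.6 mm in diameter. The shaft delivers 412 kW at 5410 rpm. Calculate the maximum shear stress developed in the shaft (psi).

3300 psi

ω = 2π·5410/60 = 566.5 rad/s, so T = P/ω = 412×10³ / 566.5 = 727.2 N·m.
J = πd⁴/32 = π(0.0546)⁴/32 = 8.725×10^-7 m⁴.
τ_max = T·r/J = 727.2 × 0.0273 / 8.725×10^-7 = 2.275×10^7 Pa.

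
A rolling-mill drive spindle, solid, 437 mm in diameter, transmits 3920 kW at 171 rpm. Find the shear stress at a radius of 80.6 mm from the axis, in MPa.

ω = 2π·171/60 = 17.91 rad/s, so T = P/ω = 3920×10³ / 17.91 = 218900 N·m.
J = πd⁴/32 = π(0.437)⁴/32 = 3.580×10^-3 m⁴.
Shear stress varies linearly with radius: τ = T·r/J = 218900 × 0.0806 / 3.580×10^-3 = 4.928×10^6 Pa.

4.93 MPa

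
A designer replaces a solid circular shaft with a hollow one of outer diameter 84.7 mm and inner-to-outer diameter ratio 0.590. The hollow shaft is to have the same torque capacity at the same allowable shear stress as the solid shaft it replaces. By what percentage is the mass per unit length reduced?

Equal τ_max and T ⇒ the solid shaft needs d_s³ = d_o³(1−k⁴), so d_s = 84.7·(1−0.590⁴)^(1/3) = 81.13 mm.
Area ratio A_h/A_s = d_o²(1−k²)/d_s² = (1−k²)/(1−k⁴)^(2/3) = 0.7105.
Mass saving = 1 − 0.7105 = 28.9 %.

28.9 %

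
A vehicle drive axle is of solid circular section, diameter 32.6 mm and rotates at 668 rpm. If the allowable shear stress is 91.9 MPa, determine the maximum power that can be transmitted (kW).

43.7 kW

J = πd⁴/32 = π(0.0326)⁴/32 = 1.109×10^-7 m⁴.
T_max = τ_allow·J/r = 9.19×10^7 × 1.109×10^-7 / 0.0163 = 625.2 N·m.
ω = 2π·668/60 = 69.95 rad/s, so P_max = T_max·ω = 4.373×10^4 W.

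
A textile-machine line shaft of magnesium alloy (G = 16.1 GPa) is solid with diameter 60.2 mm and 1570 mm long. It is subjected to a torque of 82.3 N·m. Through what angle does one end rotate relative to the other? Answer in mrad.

6.22 mrad

J = πd⁴/32 = π(0.0602)⁴/32 = 1.289×10^-6 m⁴.
θ = T·L/(G·J) = 82.30 × 1.57 / (16.1×10⁹ × 1.289×10^-6) = 6.224×10^-3 rad.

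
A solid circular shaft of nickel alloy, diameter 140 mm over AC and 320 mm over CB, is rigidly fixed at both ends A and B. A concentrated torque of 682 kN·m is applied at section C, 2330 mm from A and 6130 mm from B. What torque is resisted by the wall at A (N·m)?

Compatibility: T_A·a/J_AC = T_B·b/J_CB with T_A + T_B = T₀.
J_AC = 3.77×10^-5 m⁴, J_CB = 1.03×10^-3 m⁴, so T_A = T₀·(J_AC/a)/((J_AC/a)+(J_CB/b)) = 59960 N·m, T_B = 622000 N·m.

60000 N·m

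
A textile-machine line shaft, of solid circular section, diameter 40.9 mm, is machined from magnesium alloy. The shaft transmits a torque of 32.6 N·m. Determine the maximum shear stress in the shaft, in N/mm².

2.43 N/mm²

J = πd⁴/32 = π(0.0409)⁴/32 = 2.747×10^-7 m⁴.
τ_max = T·r/J = 32.60 × 0.0204 / 2.747×10^-7 = 2.427×10^6 Pa.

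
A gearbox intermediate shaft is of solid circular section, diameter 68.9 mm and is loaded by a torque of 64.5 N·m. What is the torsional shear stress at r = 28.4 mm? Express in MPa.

J = πd⁴/32 = π(0.0689)⁴/32 = 2.212×10^-6 m⁴.
Shear stress varies linearly with radius: τ = T·r/J = 64.50 × 0.0284 / 2.212×10^-6 = 8.279×10^5 Pa.

0.828 MPa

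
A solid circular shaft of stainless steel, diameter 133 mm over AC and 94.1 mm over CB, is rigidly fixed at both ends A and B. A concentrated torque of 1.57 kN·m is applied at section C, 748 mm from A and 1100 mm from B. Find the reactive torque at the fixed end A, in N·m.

Compatibility: T_A·a/J_AC = T_B·b/J_CB with T_A + T_B = T₀.
J_AC = 3.07×10^-5 m⁴, J_CB = 7.70×10^-6 m⁴, so T_A = T₀·(J_AC/a)/((J_AC/a)+(J_CB/b)) = 1341 N·m, T_B = 228.6 N·m.

1340 N·m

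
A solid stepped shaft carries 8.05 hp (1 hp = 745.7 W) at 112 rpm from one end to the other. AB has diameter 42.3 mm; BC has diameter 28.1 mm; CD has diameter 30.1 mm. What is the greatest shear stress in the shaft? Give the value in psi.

17000 psi

ω = 2π·112/60 = 11.73 rad/s, so T = P/ω = 8.05×745.7 / 11.73 = 511.8 N·m.
Under the same torque, τ_max = 16T/(πd³) is largest where d is smallest — segment BC (d = 28.1 mm).
τ_max = 16·511.8/(π·(0.0281)³) = 1.175×10^8 Pa.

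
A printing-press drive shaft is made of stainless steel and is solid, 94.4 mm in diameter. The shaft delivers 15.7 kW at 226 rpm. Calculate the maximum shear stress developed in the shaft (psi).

ω = 2π·226/60 = 23.67 rad/s, so T = P/ω = 15.7×10³ / 23.67 = 663.4 N·m.
J = πd⁴/32 = π(0.0944)⁴/32 = 7.796×10^-6 m⁴.
τ_max = T·r/J = 663.4 × 0.0472 / 7.796×10^-6 = 4.016×10^6 Pa.

583 psi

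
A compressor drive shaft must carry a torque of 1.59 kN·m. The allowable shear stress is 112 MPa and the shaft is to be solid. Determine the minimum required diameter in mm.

41.7 mm

For a solid shaft τ_max = 16T/(πd³), so d = (16T/(π τ_allow))^(1/3) = (16·1590/(π·1.12×10^8))^(1/3) = 0.04166 m.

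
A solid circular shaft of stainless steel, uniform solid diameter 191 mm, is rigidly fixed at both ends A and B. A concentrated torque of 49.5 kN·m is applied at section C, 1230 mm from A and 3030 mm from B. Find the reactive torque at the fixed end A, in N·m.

35200 N·m

With uniform GJ and both ends fixed, compatibility θ_AC = θ_CB gives T_A·a = T_B·b, together with T_A + T_B = T₀.
T_A = T₀·b/(a+b) = 49500·3030/4260 = 35210 N·m; T_B = 14290 N·m.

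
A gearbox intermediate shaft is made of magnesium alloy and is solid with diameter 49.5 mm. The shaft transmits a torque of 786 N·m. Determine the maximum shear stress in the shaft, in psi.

J = πd⁴/32 = π(0.0495)⁴/32 = 5.894×10^-7 m⁴.
τ_max = T·r/J = 786.0 × 0.0248 / 5.894×10^-7 = 3.300×10^7 Pa.

4790 psi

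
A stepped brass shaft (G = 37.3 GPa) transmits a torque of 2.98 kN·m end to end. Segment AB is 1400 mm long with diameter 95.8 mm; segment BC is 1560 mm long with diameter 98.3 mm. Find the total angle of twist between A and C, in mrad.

J_AB = π(0.0958)⁴/32 = 8.27×10^-6 m⁴; J_BC = π(0.0983)⁴/32 = 9.17×10^-6 m⁴.
θ = (T/G)·Σ L_i/J_i = (2980/37.3×10⁹)·(1.40/8.27×10^-6 + 1.56/9.17×10^-6) = 0.02712 rad.

27.1 mrad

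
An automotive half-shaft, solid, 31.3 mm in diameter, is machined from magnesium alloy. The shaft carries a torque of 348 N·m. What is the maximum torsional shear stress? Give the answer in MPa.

J = πd⁴/32 = π(0.0313)⁴/32 = 9.423×10^-8 m⁴.
τ_max = T·r/J = 348.0 × 0.0157 / 9.423×10^-8 = 5.780×10^7 Pa.

57.8 MPa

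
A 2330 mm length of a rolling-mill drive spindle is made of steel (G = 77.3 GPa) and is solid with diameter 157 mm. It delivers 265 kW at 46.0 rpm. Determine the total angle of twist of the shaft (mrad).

ω = 2π·46.0/60 = 4.817 rad/s, so T = P/ω = 265×10³ / 4.817 = 55010 N·m.
J = πd⁴/32 = π(0.157)⁴/32 = 5.965×10^-5 m⁴.
θ = T·L/(G·J) = 55010 × 2.33 / (77.3×10⁹ × 5.965×10^-5) = 0.02780 rad.

27.8 mrad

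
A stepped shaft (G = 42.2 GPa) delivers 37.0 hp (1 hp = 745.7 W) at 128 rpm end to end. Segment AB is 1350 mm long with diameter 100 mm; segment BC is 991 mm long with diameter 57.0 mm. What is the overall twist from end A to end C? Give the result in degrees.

3.06°

ω = 2π·128/60 = 13.40 rad/s, so T = P/ω = 37.0×745.7 / 13.40 = 2058 N·m.
J_AB = π(0.100)⁴/32 = 9.82×10^-6 m⁴; J_BC = π(0.0570)⁴/32 = 1.04×10^-6 m⁴.
θ = (T/G)·Σ L_i/J_i = (2058/42.2×10⁹)·(1.35/9.82×10^-6 + 0.991/1.04×10^-6) = 0.05335 rad.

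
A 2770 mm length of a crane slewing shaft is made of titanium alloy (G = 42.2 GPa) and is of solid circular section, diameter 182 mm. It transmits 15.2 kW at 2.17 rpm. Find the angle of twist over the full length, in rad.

0.0408 rad

ω = 2π·2.17/60 = 0.2272 rad/s, so T = P/ω = 15.2×10³ / 0.2272 = 66890 N·m.
J = πd⁴/32 = π(0.182)⁴/32 = 1.077×10^-4 m⁴.
θ = T·L/(G·J) = 66890 × 2.77 / (42.2×10⁹ × 1.077×10^-4) = 0.04076 rad.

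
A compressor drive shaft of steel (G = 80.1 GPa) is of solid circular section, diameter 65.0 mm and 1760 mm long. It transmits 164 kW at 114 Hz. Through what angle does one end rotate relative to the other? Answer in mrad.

ω = 2π·114 = 716.3 rad/s, so T = P/ω = 164×10³ / 716.3 = 229.0 N·m.
J = πd⁴/32 = π(0.0650)⁴/32 = 1.752×10^-6 m⁴.
θ = T·L/(G·J) = 229.0 × 1.76 / (80.1×10⁹ × 1.752×10^-6) = 2.871×10^-3 rad.

2.87 mrad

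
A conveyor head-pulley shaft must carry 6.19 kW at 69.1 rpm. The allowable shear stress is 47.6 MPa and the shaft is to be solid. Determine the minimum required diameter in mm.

ω = 2π·69.1/60 = 7.236 rad/s, so T = P/ω = 6.19×10³ / 7.236 = 855.4 N·m.
For a solid shaft τ_max = 16T/(πd³), so d = (16T/(π τ_allow))^(1/3) = (16·855.4/(π·4.76×10^7))^(1/3) = 0.04507 m.

45.1 mm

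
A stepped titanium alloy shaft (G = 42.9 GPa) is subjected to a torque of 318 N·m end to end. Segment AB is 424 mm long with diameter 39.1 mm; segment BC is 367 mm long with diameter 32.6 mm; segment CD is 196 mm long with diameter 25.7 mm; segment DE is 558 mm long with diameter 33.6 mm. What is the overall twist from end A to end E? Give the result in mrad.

105 mrad

J_AB = π(0.0391)⁴/32 = 2.29×10^-7 m⁴; J_BC = π(0.0326)⁴/32 = 1.11×10^-7 m⁴; J_CD = π(0.0257)⁴/32 = 4.28×10^-8 m⁴; J_DE = π(0.0336)⁴/32 = 1.25×10^-7 m⁴.
θ = (T/G)·Σ L_i/J_i = (318.0/42.9×10⁹)·(0.424/2.29×10^-7 + 0.367/1.11×10^-7 + 0.196/4.28×10^-8 + 0.558/1.25×10^-7) = 0.1052 rad.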